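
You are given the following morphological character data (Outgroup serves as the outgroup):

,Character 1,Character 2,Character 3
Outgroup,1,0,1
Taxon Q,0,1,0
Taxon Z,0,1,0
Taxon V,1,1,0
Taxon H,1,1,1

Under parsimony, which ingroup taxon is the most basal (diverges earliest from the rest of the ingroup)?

Taxon H

Character polarity is set by the outgroup: the derived state is whichever differs from the outgroup's state, so for Character 1, Character 3 the derived state is '0', and for the remaining characters it is '1'.
Character 1 (derived state '0') is shared by Taxon Q and Taxon Z — a synapomorphy uniting that clade.
All ingroup taxa share the derived state '1' for Character 2; it defines the ingroup but does not resolve relationships within it.
Character 3 (derived state '0') is shared by Taxon Q, Taxon V, and Taxon Z — a synapomorphy uniting that clade.
Most parsimonious ingroup topology: (((Taxon Q,Taxon Z),Taxon V),Taxon H).
Taxon H is sister to the clade containing all other ingroup taxa, so it is the earliest-diverging (most basal) ingroup lineage.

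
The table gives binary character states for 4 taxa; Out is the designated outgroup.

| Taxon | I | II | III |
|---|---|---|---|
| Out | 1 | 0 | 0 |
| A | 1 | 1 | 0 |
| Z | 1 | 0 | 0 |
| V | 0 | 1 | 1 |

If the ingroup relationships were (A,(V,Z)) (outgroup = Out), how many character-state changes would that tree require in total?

Map each character onto (A,(V,Z)) (rooted by Out) and count the minimum state changes it requires (Fitch parsimony):
I: 1; II: 2; III: 1.
Total tree length = 4.

4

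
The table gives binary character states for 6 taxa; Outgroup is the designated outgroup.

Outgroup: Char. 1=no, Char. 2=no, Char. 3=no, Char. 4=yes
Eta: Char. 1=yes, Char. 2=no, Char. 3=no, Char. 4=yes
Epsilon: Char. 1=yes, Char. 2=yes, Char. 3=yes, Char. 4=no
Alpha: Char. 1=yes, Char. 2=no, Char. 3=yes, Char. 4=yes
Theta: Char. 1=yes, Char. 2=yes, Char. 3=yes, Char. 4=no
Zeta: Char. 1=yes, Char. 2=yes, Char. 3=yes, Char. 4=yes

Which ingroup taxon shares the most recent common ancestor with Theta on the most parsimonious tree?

Character polarity is set by the outgroup: the derived state is whichever differs from the outgroup's state, so for Char. 4 the derived state is 'no', and for the remaining characters it is 'yes'.
Char. 1 (derived state 'yes') is shared by all ingroup taxa — unites the whole ingroup.
Char. 2: derived state 'yes' in Epsilon, Theta, and Zeta only — synapomorphy for {Epsilon, Theta, Zeta}.
Char. 3: derived state 'yes' in Alpha, Epsilon, Theta, and Zeta only — synapomorphy for {Alpha, Epsilon, Theta, Zeta}.
Char. 4 (derived state 'no') is shared by Epsilon and Theta — a synapomorphy uniting that clade.
Most parsimonious ingroup topology: (Eta,(((Epsilon,Theta),Zeta),Alpha)).
Theta and Epsilon form a cherry on this tree, so they are sister taxa.

Epsilon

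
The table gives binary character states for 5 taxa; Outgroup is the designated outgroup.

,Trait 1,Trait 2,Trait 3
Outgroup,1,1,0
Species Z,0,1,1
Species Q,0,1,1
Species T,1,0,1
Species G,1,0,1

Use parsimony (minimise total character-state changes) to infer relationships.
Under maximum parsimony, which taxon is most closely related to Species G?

Character polarity is set by the outgroup: the derived state is whichever differs from the outgroup's state, so for Trait 1, Trait 2 the derived state is '0', and for the remaining characters it is '1'.
Trait 1: derived state '0' in Species Q and Species Z only — synapomorphy for {Species Q, Species Z}.
Trait 2: derived state '0' in Species G and Species T only — synapomorphy for {Species G, Species T}.
All ingroup taxa share the derived state '1' for Trait 3; it defines the ingroup but does not resolve relationships within it.
Most parsimonious ingroup topology: ((Species Z,Species Q),(Species T,Species G)).
Species G and Species T form a cherry on this tree, so they are sister taxa.

Species T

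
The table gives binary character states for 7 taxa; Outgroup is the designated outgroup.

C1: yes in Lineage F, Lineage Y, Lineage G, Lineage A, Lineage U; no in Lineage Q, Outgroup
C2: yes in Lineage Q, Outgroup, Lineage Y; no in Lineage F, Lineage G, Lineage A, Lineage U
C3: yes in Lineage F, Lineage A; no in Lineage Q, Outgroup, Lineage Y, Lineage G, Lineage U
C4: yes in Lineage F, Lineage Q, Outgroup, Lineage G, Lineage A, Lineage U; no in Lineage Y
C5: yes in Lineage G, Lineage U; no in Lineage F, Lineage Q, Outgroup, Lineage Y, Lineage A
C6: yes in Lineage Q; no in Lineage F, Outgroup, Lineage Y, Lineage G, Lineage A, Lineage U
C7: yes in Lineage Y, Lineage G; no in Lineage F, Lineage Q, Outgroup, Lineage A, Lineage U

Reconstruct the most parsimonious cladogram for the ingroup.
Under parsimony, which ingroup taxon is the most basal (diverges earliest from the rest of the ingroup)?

Lineage Q

Character polarity is set by the outgroup: the derived state is whichever differs from the outgroup's state, so for C2, C4 the derived state is 'no', and for the remaining characters it is 'yes'.
C1: derived state 'yes' in Lineage A, Lineage F, Lineage G, Lineage U, and Lineage Y only — synapomorphy for {Lineage A, Lineage F, Lineage G, Lineage U, Lineage Y}.
C2: derived state 'no' in Lineage A, Lineage F, Lineage G, and Lineage U only — synapomorphy for {Lineage A, Lineage F, Lineage G, Lineage U}.
C3: derived state 'yes' in Lineage A and Lineage F only — synapomorphy for {Lineage A, Lineage F}.
C4: derived state 'no' in Lineage Y only — an autapomorphy, so it tells us nothing about relationships among taxa.
C5 (derived state 'yes') is shared by Lineage G and Lineage U — a synapomorphy uniting that clade.
C6 (derived state 'yes') is unique to Lineage Q (autapomorphy; uninformative for grouping).
C7 groups Lineage G and Lineage Y, which is incompatible with the clades supported by the remaining characters; treating it as convergent (homoplasy) costs fewer steps than any alternative tree.
Most parsimonious ingroup topology: ((((Lineage A,Lineage F),(Lineage U,Lineage G)),Lineage Y),Lineage Q).
Lineage Q is sister to the clade containing all other ingroup taxa, so it is the earliest-diverging (most basal) ingroup lineage.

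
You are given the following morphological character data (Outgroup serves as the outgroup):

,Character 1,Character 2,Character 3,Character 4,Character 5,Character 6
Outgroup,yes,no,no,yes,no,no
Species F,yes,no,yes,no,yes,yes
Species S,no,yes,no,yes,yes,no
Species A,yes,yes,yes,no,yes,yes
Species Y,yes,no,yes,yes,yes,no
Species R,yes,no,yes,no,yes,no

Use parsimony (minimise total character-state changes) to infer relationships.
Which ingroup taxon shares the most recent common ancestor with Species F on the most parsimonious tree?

Character polarity is set by the outgroup: the derived state is whichever differs from the outgroup's state, so for Character 1, Character 4 the derived state is 'no', and for the remaining characters it is 'yes'.
Character 1: derived state 'no' in Species S only — an autapomorphy, so it tells us nothing about relationships among taxa.
Character 2 groups Species A and Species S, which is incompatible with the clades supported by the remaining characters; treating it as convergent (homoplasy) costs fewer steps than any alternative tree.
Only Species A, Species F, Species R, and Species Y show the derived state 'yes' for Character 3, supporting them as a clade.
Character 4 (derived state 'no') is shared by Species A, Species F, and Species R — a synapomorphy uniting that clade.
Character 5 (derived state 'yes') is shared by all ingroup taxa — unites the whole ingroup.
Character 6 (derived state 'yes') is shared by Species A and Species F — a synapomorphy uniting that clade.
Most parsimonious ingroup topology: ((((Species F,Species A),Species R),Species Y),Species S).
Species F and Species A form a cherry on this tree, so they are sister taxa.

Species A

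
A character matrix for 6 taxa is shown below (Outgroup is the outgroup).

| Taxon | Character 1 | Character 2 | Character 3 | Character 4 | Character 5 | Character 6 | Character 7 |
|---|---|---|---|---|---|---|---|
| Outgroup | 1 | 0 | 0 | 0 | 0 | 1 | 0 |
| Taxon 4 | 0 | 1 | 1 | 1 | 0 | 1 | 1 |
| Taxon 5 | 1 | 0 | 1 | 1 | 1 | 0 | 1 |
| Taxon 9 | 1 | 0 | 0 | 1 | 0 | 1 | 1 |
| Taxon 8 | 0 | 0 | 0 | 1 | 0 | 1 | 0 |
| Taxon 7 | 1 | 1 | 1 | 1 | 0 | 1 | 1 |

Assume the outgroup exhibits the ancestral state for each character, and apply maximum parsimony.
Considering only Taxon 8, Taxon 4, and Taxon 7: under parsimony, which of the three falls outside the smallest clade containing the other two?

Character polarity is set by the outgroup: the derived state is whichever differs from the outgroup's state, so for Character 1, Character 6 the derived state is '0', and for the remaining characters it is '1'.
Character 1 groups Taxon 4 and Taxon 8, which is incompatible with the clades supported by the remaining characters; treating it as convergent (homoplasy) costs fewer steps than any alternative tree.
Only Taxon 4 and Taxon 7 show the derived state '1' for Character 2, supporting them as a clade.
Character 3: derived state '1' in Taxon 4, Taxon 5, and Taxon 7 only — synapomorphy for {Taxon 4, Taxon 5, Taxon 7}.
All ingroup taxa share the derived state '1' for Character 4; it defines the ingroup but does not resolve relationships within it.
Character 5: derived state '1' in Taxon 5 only — an autapomorphy, so it tells us nothing about relationships among taxa.
Character 6: derived state '0' in Taxon 5 only — an autapomorphy, so it tells us nothing about relationships among taxa.
Character 7 (derived state '1') is shared by Taxon 4, Taxon 5, Taxon 7, and Taxon 9 — a synapomorphy uniting that clade.
Most parsimonious ingroup topology: ((((Taxon 4,Taxon 7),Taxon 5),Taxon 9),Taxon 8).
Taxon 7 and Taxon 4 share a more recent common ancestor with each other than either does with Taxon 8, so Taxon 8 is the least closely related of the three.

Taxon 8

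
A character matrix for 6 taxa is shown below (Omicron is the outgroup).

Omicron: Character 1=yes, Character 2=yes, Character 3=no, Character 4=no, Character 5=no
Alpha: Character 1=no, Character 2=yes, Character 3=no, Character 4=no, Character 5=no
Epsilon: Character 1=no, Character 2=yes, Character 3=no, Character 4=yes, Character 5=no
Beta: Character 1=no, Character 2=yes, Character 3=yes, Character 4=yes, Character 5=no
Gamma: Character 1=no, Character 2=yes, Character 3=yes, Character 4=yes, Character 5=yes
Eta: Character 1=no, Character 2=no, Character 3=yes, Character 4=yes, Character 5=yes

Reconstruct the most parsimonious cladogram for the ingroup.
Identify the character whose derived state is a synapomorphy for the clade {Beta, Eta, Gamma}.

Character 3

Character polarity is set by the outgroup: the derived state is whichever differs from the outgroup's state, so for Character 1, Character 2 the derived state is 'no', and for the remaining characters it is 'yes'.
Character 1 (derived state 'no') is shared by all ingroup taxa — unites the whole ingroup.
Character 2: derived state 'no' in Eta only — an autapomorphy, so it tells us nothing about relationships among taxa.
Only Beta, Eta, and Gamma show the derived state 'yes' for Character 3, supporting them as a clade.
Character 4 (derived state 'yes') is shared by Beta, Epsilon, Eta, and Gamma — a synapomorphy uniting that clade.
Only Eta and Gamma show the derived state 'yes' for Character 5, supporting them as a clade.
Most parsimonious ingroup topology: (Alpha,(Epsilon,(Beta,(Gamma,Eta)))).
The clade {Beta, Eta, Gamma} is supported by Character 3: its derived state 'yes' occurs in exactly those taxa and in no other taxon (including the outgroup).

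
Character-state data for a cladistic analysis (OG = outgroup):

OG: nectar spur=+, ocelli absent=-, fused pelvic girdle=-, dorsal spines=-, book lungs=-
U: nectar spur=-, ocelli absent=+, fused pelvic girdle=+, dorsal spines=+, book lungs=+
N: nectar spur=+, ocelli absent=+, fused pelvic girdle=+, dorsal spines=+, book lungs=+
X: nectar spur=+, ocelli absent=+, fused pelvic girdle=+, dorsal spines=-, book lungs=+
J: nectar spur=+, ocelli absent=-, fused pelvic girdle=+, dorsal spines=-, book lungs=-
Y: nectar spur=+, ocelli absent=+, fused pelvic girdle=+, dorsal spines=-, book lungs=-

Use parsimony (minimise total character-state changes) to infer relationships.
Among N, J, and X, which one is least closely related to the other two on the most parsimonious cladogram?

Character polarity is set by the outgroup: the derived state is whichever differs from the outgroup's state, so for nectar spur the derived state is '-', and for the remaining characters it is '+'.
nectar spur: derived state '-' in U only — an autapomorphy, so it tells us nothing about relationships among taxa.
Only N, U, X, and Y show the derived state '+' for ocelli absent, supporting them as a clade.
fused pelvic girdle (derived state '+') is shared by all ingroup taxa — unites the whole ingroup.
dorsal spines (derived state '+') is shared by N and U — a synapomorphy uniting that clade.
Only N, U, and X show the derived state '+' for book lungs, supporting them as a clade.
Most parsimonious ingroup topology: ((((U,N),X),Y),J).
N and X share a more recent common ancestor with each other than either does with J, so J is the least closely related of the three.

J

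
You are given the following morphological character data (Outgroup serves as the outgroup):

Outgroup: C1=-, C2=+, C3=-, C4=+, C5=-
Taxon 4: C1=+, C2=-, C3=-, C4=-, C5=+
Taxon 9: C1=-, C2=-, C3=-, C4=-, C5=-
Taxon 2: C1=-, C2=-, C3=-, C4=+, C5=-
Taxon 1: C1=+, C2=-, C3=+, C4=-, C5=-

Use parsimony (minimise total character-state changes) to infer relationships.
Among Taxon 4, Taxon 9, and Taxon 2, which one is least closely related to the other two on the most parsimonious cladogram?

Character polarity is set by the outgroup: the derived state is whichever differs from the outgroup's state, so for C2, C4 the derived state is '-', and for the remaining characters it is '+'.
Only Taxon 1 and Taxon 4 show the derived state '+' for C1, supporting them as a clade.
C2 (derived state '-') is shared by all ingroup taxa — unites the whole ingroup.
C3: derived state '+' in Taxon 1 only — an autapomorphy, so it tells us nothing about relationships among taxa.
C4: derived state '-' in Taxon 1, Taxon 4, and Taxon 9 only — synapomorphy for {Taxon 1, Taxon 4, Taxon 9}.
C5: derived state '+' in Taxon 4 only — an autapomorphy, so it tells us nothing about relationships among taxa.
Most parsimonious ingroup topology: (((Taxon 4,Taxon 1),Taxon 9),Taxon 2).
Taxon 9 and Taxon 4 share a more recent common ancestor with each other than either does with Taxon 2, so Taxon 2 is the least closely related of the three.

Taxon 2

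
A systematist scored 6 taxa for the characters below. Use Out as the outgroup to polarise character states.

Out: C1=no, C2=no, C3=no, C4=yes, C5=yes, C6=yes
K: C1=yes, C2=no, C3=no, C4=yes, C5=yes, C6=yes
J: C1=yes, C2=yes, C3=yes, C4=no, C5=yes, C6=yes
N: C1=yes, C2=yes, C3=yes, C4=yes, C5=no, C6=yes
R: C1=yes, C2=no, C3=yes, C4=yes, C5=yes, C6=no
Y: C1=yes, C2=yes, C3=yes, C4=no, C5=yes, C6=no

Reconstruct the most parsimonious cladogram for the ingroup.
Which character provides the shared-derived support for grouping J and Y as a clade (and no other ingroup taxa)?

C4

Character polarity is set by the outgroup: the derived state is whichever differs from the outgroup's state, so for C4, C5, C6 the derived state is 'no', and for the remaining characters it is 'yes'.
C1 (derived state 'yes') is shared by all ingroup taxa — unites the whole ingroup.
C2: derived state 'yes' in J, N, and Y only — synapomorphy for {J, N, Y}.
C3 (derived state 'yes') is shared by J, N, R, and Y — a synapomorphy uniting that clade.
C4: derived state 'no' in J and Y only — synapomorphy for {J, Y}.
C5 (derived state 'no') is unique to N (autapomorphy; uninformative for grouping).
C6 groups R and Y, which is incompatible with the clades supported by the remaining characters; treating it as convergent (homoplasy) costs fewer steps than any alternative tree.
Most parsimonious ingroup topology: (K,(((J,Y),N),R)).
The clade {J, Y} is supported by C4: its derived state 'no' occurs in exactly those taxa and in no other taxon (including the outgroup).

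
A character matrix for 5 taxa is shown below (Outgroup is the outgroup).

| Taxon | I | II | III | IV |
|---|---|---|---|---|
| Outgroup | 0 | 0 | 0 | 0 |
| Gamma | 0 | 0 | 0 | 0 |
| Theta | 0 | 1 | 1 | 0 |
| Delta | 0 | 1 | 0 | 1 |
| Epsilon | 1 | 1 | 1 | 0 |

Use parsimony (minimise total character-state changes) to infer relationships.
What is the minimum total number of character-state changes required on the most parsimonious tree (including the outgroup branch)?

4

The outgroup has state '0' for every character, so '1' is the derived state throughout.
I: derived state '1' in Epsilon only — an autapomorphy, so it tells us nothing about relationships among taxa.
II: derived state '1' in Delta, Epsilon, and Theta only — synapomorphy for {Delta, Epsilon, Theta}.
Only Epsilon and Theta show the derived state '1' for III, supporting them as a clade.
IV (derived state '1') is unique to Delta (autapomorphy; uninformative for grouping).
Most parsimonious ingroup topology: (Gamma,((Theta,Epsilon),Delta)).
Changes per character on this tree: I: 1; II: 1; III: 1; IV: 1.
Total = 4.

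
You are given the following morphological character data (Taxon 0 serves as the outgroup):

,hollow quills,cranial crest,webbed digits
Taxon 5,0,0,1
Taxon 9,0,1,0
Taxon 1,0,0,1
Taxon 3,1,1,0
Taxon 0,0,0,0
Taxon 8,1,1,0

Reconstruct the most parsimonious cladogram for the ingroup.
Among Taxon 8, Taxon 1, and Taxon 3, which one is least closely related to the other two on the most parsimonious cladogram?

The outgroup has state '0' for every character, so '1' is the derived state throughout.
hollow quills: derived state '1' in Taxon 3 and Taxon 8 only — synapomorphy for {Taxon 3, Taxon 8}.
Only Taxon 3, Taxon 8, and Taxon 9 show the derived state '1' for cranial crest, supporting them as a clade.
webbed digits: derived state '1' in Taxon 1 and Taxon 5 only — synapomorphy for {Taxon 1, Taxon 5}.
Most parsimonious ingroup topology: ((Taxon 5,Taxon 1),((Taxon 3,Taxon 8),Taxon 9)).
Taxon 8 and Taxon 3 share a more recent common ancestor with each other than either does with Taxon 1, so Taxon 1 is the least closely related of the three.

Taxon 1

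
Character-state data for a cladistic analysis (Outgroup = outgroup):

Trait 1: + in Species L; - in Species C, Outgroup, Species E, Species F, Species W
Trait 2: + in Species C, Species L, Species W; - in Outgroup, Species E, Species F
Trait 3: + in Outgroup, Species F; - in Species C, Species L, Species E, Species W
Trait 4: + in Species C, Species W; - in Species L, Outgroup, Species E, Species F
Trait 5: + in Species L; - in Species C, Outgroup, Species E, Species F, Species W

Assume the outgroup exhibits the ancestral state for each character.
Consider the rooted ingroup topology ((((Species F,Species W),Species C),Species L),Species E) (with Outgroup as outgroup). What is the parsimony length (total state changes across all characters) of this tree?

Map each character onto ((((Species F,Species W),Species C),Species L),Species E) (rooted by Outgroup) and count the minimum state changes it requires (Fitch parsimony):
Trait 1: 1; Trait 2: 2; Trait 3: 2; Trait 4: 2; Trait 5: 1.
Total tree length = 8.

8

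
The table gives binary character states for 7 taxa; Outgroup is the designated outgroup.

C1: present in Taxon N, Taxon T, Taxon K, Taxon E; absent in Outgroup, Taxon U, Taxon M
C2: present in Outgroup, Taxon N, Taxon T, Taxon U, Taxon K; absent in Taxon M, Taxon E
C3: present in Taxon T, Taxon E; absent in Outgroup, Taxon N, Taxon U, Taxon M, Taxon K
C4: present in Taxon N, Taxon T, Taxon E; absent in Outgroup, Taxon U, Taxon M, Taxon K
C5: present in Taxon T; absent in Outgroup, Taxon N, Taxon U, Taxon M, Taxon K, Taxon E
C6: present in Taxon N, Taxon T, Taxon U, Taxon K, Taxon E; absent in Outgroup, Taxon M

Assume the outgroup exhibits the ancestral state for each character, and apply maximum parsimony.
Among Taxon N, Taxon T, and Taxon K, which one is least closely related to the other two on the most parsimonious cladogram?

Character polarity is set by the outgroup: the derived state is whichever differs from the outgroup's state, so for C2 the derived state is 'absent', and for the remaining characters it is 'present'.
C1 (derived state 'present') is shared by Taxon E, Taxon K, Taxon N, and Taxon T — a synapomorphy uniting that clade.
C2 groups Taxon E and Taxon M, which is incompatible with the clades supported by the remaining characters; treating it as convergent (homoplasy) costs fewer steps than any alternative tree.
Only Taxon E and Taxon T show the derived state 'present' for C3, supporting them as a clade.
C4: derived state 'present' in Taxon E, Taxon N, and Taxon T only — synapomorphy for {Taxon E, Taxon N, Taxon T}.
C5 (derived state 'present') is unique to Taxon T (autapomorphy; uninformative for grouping).
Only Taxon E, Taxon K, Taxon N, Taxon T, and Taxon U show the derived state 'present' for C6, supporting them as a clade.
Most parsimonious ingroup topology: ((((Taxon N,(Taxon T,Taxon E)),Taxon K),Taxon U),Taxon M).
Taxon T and Taxon N share a more recent common ancestor with each other than either does with Taxon K, so Taxon K is the least closely related of the three.

Taxon K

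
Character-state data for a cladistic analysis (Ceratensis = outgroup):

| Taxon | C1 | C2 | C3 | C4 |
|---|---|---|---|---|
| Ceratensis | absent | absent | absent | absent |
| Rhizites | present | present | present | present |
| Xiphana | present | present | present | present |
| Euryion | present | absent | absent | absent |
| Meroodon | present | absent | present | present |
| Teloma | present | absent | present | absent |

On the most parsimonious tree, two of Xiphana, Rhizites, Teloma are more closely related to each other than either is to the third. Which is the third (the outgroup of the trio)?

Teloma

The outgroup has state 'absent' for every character, so 'present' is the derived state throughout.
All ingroup taxa share the derived state 'present' for C1; it defines the ingroup but does not resolve relationships within it.
Only Rhizites and Xiphana show the derived state 'present' for C2, supporting them as a clade.
Only Meroodon, Rhizites, Teloma, and Xiphana show the derived state 'present' for C3, supporting them as a clade.
Only Meroodon, Rhizites, and Xiphana show the derived state 'present' for C4, supporting them as a clade.
Most parsimonious ingroup topology: ((((Rhizites,Xiphana),Meroodon),Teloma),Euryion).
Rhizites and Xiphana share a more recent common ancestor with each other than either does with Teloma, so Teloma is the least closely related of the three.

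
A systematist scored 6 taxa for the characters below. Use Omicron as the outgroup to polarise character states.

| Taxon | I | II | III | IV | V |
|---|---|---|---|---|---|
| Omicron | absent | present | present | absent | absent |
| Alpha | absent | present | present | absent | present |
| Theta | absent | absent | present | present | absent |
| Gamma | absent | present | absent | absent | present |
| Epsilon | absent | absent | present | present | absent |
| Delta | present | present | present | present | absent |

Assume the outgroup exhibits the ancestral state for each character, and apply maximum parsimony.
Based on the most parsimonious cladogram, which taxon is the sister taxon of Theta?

Epsilon

Character polarity is set by the outgroup: the derived state is whichever differs from the outgroup's state, so for II, III the derived state is 'absent', and for the remaining characters it is 'present'.
I: derived state 'present' in Delta only — an autapomorphy, so it tells us nothing about relationships among taxa.
II (derived state 'absent') is shared by Epsilon and Theta — a synapomorphy uniting that clade.
III (derived state 'absent') is unique to Gamma (autapomorphy; uninformative for grouping).
Only Delta, Epsilon, and Theta show the derived state 'present' for IV, supporting them as a clade.
V: derived state 'present' in Alpha and Gamma only — synapomorphy for {Alpha, Gamma}.
Most parsimonious ingroup topology: ((Alpha,Gamma),((Theta,Epsilon),Delta)).
Theta and Epsilon form a cherry on this tree, so they are sister taxa.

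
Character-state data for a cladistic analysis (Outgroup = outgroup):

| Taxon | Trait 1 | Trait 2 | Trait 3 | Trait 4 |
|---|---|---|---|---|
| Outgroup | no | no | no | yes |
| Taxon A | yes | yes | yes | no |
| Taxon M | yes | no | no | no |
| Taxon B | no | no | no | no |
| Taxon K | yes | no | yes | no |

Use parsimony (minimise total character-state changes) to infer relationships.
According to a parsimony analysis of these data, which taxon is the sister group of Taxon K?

Character polarity is set by the outgroup: the derived state is whichever differs from the outgroup's state, so for Trait 4 the derived state is 'no', and for the remaining characters it is 'yes'.
Trait 1 (derived state 'yes') is shared by Taxon A, Taxon K, and Taxon M — a synapomorphy uniting that clade.
Trait 2: derived state 'yes' in Taxon A only — an autapomorphy, so it tells us nothing about relationships among taxa.
Only Taxon A and Taxon K show the derived state 'yes' for Trait 3, supporting them as a clade.
All ingroup taxa share the derived state 'no' for Trait 4; it defines the ingroup but does not resolve relationships within it.
Most parsimonious ingroup topology: (((Taxon A,Taxon K),Taxon M),Taxon B).
Taxon K and Taxon A form a cherry on this tree, so they are sister taxa.

Taxon A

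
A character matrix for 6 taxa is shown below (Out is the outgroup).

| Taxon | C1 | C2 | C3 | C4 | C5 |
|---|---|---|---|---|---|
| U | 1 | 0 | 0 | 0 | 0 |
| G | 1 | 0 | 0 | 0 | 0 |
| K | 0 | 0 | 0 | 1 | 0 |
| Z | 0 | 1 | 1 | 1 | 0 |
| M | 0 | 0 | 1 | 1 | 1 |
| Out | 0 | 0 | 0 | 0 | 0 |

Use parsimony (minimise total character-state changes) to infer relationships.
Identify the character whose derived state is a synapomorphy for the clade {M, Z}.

C3

The outgroup has state '0' for every character, so '1' is the derived state throughout.
C1: derived state '1' in G and U only — synapomorphy for {G, U}.
C2 (derived state '1') is unique to Z (autapomorphy; uninformative for grouping).
C3 (derived state '1') is shared by M and Z — a synapomorphy uniting that clade.
C4: derived state '1' in K, M, and Z only — synapomorphy for {K, M, Z}.
C5 (derived state '1') is unique to M (autapomorphy; uninformative for grouping).
Most parsimonious ingroup topology: ((G,U),(K,(M,Z))).
The clade {M, Z} is supported by C3: its derived state '1' occurs in exactly those taxa and in no other taxon (including the outgroup).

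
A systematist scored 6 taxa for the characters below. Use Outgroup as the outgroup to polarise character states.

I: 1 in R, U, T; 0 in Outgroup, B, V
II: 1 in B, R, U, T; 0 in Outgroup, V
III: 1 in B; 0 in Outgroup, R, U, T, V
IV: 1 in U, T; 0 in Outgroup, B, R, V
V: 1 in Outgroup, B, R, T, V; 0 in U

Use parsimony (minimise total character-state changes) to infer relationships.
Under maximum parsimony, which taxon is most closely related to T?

Character polarity is set by the outgroup: the derived state is whichever differs from the outgroup's state, so for V the derived state is '0', and for the remaining characters it is '1'.
I: derived state '1' in R, T, and U only — synapomorphy for {R, T, U}.
II (derived state '1') is shared by B, R, T, and U — a synapomorphy uniting that clade.
III: derived state '1' in B only — an autapomorphy, so it tells us nothing about relationships among taxa.
IV (derived state '1') is shared by T and U — a synapomorphy uniting that clade.
V: derived state '0' in U only — an autapomorphy, so it tells us nothing about relationships among taxa.
Most parsimonious ingroup topology: ((B,(R,(U,T))),V).
T and U form a cherry on this tree, so they are sister taxa.

U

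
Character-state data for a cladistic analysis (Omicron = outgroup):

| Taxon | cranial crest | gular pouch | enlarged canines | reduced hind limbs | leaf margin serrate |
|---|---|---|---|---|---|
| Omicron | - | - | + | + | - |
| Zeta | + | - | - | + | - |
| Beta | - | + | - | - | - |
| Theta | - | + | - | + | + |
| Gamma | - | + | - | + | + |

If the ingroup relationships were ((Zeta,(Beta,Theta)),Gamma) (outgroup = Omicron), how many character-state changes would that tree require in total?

7

Map each character onto ((Zeta,(Beta,Theta)),Gamma) (rooted by Omicron) and count the minimum state changes it requires (Fitch parsimony):
cranial crest: 1; gular pouch: 2; enlarged canines: 1; reduced hind limbs: 1; leaf margin serrate: 2.
Total tree length = 7.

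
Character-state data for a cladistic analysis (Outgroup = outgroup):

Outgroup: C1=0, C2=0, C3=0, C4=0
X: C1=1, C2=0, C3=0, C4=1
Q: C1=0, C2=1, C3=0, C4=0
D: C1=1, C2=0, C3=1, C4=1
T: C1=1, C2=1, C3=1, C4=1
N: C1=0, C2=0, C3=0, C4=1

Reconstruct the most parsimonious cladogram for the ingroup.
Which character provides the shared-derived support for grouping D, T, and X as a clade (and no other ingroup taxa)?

C1

The outgroup has state '0' for every character, so '1' is the derived state throughout.
C1: derived state '1' in D, T, and X only — synapomorphy for {D, T, X}.
C2 groups Q and T, which is incompatible with the clades supported by the remaining characters; treating it as convergent (homoplasy) costs fewer steps than any alternative tree.
C3: derived state '1' in D and T only — synapomorphy for {D, T}.
C4 (derived state '1') is shared by D, N, T, and X — a synapomorphy uniting that clade.
Most parsimonious ingroup topology: (((X,(D,T)),N),Q).
The clade {D, T, X} is supported by C1: its derived state '1' occurs in exactly those taxa and in no other taxon (including the outgroup).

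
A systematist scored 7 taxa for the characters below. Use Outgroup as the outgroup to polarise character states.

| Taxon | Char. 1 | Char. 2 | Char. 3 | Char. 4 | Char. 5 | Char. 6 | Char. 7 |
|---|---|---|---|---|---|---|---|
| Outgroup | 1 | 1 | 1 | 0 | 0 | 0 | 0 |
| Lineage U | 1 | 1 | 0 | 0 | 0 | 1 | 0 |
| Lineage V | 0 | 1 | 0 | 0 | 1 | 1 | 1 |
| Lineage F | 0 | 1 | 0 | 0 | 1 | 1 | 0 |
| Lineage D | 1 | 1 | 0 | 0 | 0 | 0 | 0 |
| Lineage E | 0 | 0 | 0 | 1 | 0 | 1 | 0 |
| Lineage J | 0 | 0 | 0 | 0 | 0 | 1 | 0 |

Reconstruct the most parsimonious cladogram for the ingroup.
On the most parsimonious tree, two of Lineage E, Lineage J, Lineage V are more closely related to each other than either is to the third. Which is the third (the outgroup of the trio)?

Lineage V

Character polarity is set by the outgroup: the derived state is whichever differs from the outgroup's state, so for Char. 1, Char. 2, Char. 3 the derived state is '0', and for the remaining characters it is '1'.
Char. 1: derived state '0' in Lineage E, Lineage F, Lineage J, and Lineage V only — synapomorphy for {Lineage E, Lineage F, Lineage J, Lineage V}.
Only Lineage E and Lineage J show the derived state '0' for Char. 2, supporting them as a clade.
All ingroup taxa share the derived state '0' for Char. 3; it defines the ingroup but does not resolve relationships within it.
Char. 4 (derived state '1') is unique to Lineage E (autapomorphy; uninformative for grouping).
Only Lineage F and Lineage V show the derived state '1' for Char. 5, supporting them as a clade.
Char. 6 (derived state '1') is shared by Lineage E, Lineage F, Lineage J, Lineage U, and Lineage V — a synapomorphy uniting that clade.
Char. 7: derived state '1' in Lineage V only — an autapomorphy, so it tells us nothing about relationships among taxa.
Most parsimonious ingroup topology: ((Lineage U,((Lineage V,Lineage F),(Lineage E,Lineage J))),Lineage D).
Lineage J and Lineage E share a more recent common ancestor with each other than either does with Lineage V, so Lineage V is the least closely related of the three.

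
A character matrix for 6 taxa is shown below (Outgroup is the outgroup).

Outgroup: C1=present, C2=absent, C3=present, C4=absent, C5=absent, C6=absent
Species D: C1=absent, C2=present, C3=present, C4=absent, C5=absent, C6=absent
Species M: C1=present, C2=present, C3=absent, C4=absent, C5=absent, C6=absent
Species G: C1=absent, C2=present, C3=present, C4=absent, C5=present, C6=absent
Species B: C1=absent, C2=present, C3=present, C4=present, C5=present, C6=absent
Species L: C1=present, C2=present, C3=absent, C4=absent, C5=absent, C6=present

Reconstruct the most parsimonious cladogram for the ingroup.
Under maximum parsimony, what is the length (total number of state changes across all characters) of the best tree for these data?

Character polarity is set by the outgroup: the derived state is whichever differs from the outgroup's state, so for C1, C3 the derived state is 'absent', and for the remaining characters it is 'present'.
C1 (derived state 'absent') is shared by Species B, Species D, and Species G — a synapomorphy uniting that clade.
C2 (derived state 'present') is shared by all ingroup taxa — unites the whole ingroup.
C3 (derived state 'absent') is shared by Species L and Species M — a synapomorphy uniting that clade.
C4 (derived state 'present') is unique to Species B (autapomorphy; uninformative for grouping).
Only Species B and Species G show the derived state 'present' for C5, supporting them as a clade.
C6: derived state 'present' in Species L only — an autapomorphy, so it tells us nothing about relationships among taxa.
Most parsimonious ingroup topology: ((Species D,(Species G,Species B)),(Species M,Species L)).
Changes per character on this tree: C1: 1; C2: 1; C3: 1; C4: 1; C5: 1; C6: 1.
Total = 6.

6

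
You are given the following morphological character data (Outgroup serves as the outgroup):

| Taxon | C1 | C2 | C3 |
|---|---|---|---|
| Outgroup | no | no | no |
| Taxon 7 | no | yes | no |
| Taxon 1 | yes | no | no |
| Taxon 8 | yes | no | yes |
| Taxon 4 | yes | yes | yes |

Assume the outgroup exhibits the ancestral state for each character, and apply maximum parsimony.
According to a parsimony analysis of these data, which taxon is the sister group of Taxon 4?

The outgroup has state 'no' for every character, so 'yes' is the derived state throughout.
C1 (derived state 'yes') is shared by Taxon 1, Taxon 4, and Taxon 8 — a synapomorphy uniting that clade.
C2 (state 'yes') occurs in Taxon 4 and Taxon 7 but conflicts with the nesting implied by the other characters — most parsimoniously interpreted as homoplasy.
C3: derived state 'yes' in Taxon 4 and Taxon 8 only — synapomorphy for {Taxon 4, Taxon 8}.
Most parsimonious ingroup topology: (Taxon 7,(Taxon 1,(Taxon 8,Taxon 4))).
Taxon 4 and Taxon 8 form a cherry on this tree, so they are sister taxa.

Taxon 8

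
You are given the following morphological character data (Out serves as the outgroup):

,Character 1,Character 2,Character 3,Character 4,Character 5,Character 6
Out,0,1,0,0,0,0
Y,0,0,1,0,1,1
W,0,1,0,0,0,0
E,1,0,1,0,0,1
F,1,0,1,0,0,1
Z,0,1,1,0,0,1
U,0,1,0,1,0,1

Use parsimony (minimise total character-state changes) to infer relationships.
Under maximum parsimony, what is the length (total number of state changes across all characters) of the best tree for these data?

Character polarity is set by the outgroup: the derived state is whichever differs from the outgroup's state, so for Character 2 the derived state is '0', and for the remaining characters it is '1'.
Character 1 (derived state '1') is shared by E and F — a synapomorphy uniting that clade.
Character 2: derived state '0' in E, F, and Y only — synapomorphy for {E, F, Y}.
Character 3 (derived state '1') is shared by E, F, Y, and Z — a synapomorphy uniting that clade.
Character 4: derived state '1' in U only — an autapomorphy, so it tells us nothing about relationships among taxa.
Character 5 (derived state '1') is unique to Y (autapomorphy; uninformative for grouping).
Character 6: derived state '1' in E, F, U, Y, and Z only — synapomorphy for {E, F, U, Y, Z}.
Most parsimonious ingroup topology: ((((Y,(E,F)),Z),U),W).
Changes per character on this tree: Character 1: 1; Character 2: 1; Character 3: 1; Character 4: 1; Character 5: 1; Character 6: 1.
Total = 6.

6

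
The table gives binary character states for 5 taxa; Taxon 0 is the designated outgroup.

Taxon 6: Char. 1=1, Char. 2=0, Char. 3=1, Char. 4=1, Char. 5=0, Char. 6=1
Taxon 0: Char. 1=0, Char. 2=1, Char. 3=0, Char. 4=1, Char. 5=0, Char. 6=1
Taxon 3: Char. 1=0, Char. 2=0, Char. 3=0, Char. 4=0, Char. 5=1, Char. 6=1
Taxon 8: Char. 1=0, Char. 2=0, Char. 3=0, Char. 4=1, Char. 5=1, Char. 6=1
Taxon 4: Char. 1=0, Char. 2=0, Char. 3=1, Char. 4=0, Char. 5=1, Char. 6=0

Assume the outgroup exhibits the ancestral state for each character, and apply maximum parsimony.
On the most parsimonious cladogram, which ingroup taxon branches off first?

Taxon 6

Character polarity is set by the outgroup: the derived state is whichever differs from the outgroup's state, so for Char. 2, Char. 4, Char. 6 the derived state is '0', and for the remaining characters it is '1'.
Char. 1 (derived state '1') is unique to Taxon 6 (autapomorphy; uninformative for grouping).
Char. 2 (derived state '0') is shared by all ingroup taxa — unites the whole ingroup.
Char. 3 (state '1') occurs in Taxon 4 and Taxon 6 but conflicts with the nesting implied by the other characters — most parsimoniously interpreted as homoplasy.
Only Taxon 3 and Taxon 4 show the derived state '0' for Char. 4, supporting them as a clade.
Only Taxon 3, Taxon 4, and Taxon 8 show the derived state '1' for Char. 5, supporting them as a clade.
Char. 6: derived state '0' in Taxon 4 only — an autapomorphy, so it tells us nothing about relationships among taxa.
Most parsimonious ingroup topology: (((Taxon 4,Taxon 3),Taxon 8),Taxon 6).
Taxon 6 is sister to the clade containing all other ingroup taxa, so it is the earliest-diverging (most basal) ingroup lineage.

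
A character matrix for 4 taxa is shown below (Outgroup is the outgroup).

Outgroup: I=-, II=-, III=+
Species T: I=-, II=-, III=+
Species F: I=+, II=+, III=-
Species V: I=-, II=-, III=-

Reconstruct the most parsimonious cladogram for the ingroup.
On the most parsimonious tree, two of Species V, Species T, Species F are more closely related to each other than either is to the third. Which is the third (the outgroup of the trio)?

Character polarity is set by the outgroup: the derived state is whichever differs from the outgroup's state, so for III the derived state is '-', and for the remaining characters it is '+'.
I: derived state '+' in Species F only — an autapomorphy, so it tells us nothing about relationships among taxa.
II (derived state '+') is unique to Species F (autapomorphy; uninformative for grouping).
III (derived state '-') is shared by Species F and Species V — a synapomorphy uniting that clade.
Most parsimonious ingroup topology: (Species T,(Species F,Species V)).
Species V and Species F share a more recent common ancestor with each other than either does with Species T, so Species T is the least closely related of the three.

Species T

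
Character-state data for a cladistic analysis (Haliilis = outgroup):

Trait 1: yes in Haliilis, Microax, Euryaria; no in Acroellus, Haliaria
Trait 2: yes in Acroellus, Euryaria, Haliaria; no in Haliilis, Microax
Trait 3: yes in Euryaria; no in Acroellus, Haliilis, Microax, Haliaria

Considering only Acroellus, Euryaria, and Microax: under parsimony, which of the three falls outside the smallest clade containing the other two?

Microax

Character polarity is set by the outgroup: the derived state is whichever differs from the outgroup's state, so for Trait 1 the derived state is 'no', and for the remaining characters it is 'yes'.
Trait 1: derived state 'no' in Acroellus and Haliaria only — synapomorphy for {Acroellus, Haliaria}.
Only Acroellus, Euryaria, and Haliaria show the derived state 'yes' for Trait 2, supporting them as a clade.
Trait 3: derived state 'yes' in Euryaria only — an autapomorphy, so it tells us nothing about relationships among taxa.
Most parsimonious ingroup topology: (Microax,((Acroellus,Haliaria),Euryaria)).
Acroellus and Euryaria share a more recent common ancestor with each other than either does with Microax, so Microax is the least closely related of the three.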